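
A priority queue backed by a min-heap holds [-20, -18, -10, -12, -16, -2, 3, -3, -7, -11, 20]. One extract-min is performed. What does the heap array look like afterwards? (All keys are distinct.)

[-18, -16, -10, -12, -11, -2, 3, -3, -7, 20]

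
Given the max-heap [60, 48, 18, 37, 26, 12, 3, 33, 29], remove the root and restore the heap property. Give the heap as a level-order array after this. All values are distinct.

[48, 37, 18, 33, 26, 12, 3, 29]

remove root 60; move last element 29 to root → [29, 48, 18, 37, 26, 12, 3, 33]
29 vs larger child 48 at index 1, swap → [48, 29, 18, 37, 26, 12, 3, 33]
29 vs larger child 37 at index 3, swap → [48, 37, 18, 29, 26, 12, 3, 33]
29 vs only child 33 at index 7, swap → [48, 37, 18, 33, 26, 12, 3, 29]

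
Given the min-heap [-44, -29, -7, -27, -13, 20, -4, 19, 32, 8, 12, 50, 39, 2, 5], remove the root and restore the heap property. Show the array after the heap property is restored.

remove root -44; move last element 5 to root → [5, -29, -7, -27, -13, 20, -4, 19, 32, 8, 12, 50, 39, 2]
5 vs smaller child -29 at index 1, swap → [-29, 5, -7, -27, -13, 20, -4, 19, 32, 8, 12, 50, 39, 2]
5 vs smaller child -27 at index 3, swap → [-29, -27, -7, 5, -13, 20, -4, 19, 32, 8, 12, 50, 39, 2]

[-29, -27, -7, 5, -13, 20, -4, 19, 32, 8, 12, 50, 39, 2]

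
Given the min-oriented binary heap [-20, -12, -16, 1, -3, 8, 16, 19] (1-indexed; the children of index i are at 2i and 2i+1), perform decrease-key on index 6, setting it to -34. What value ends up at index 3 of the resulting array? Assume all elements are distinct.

-20

set index 6 from 8 to -34 → [-20, -12, -16, 1, -3, -34, 16, 19]
-34 < parent -16 at index 3, swap → [-20, -12, -34, 1, -3, -16, 16, 19]
-34 < parent -20 at index 1, swap → [-34, -12, -20, 1, -3, -16, 16, 19]
resulting array: [-34, -12, -20, 1, -3, -16, 16, 19]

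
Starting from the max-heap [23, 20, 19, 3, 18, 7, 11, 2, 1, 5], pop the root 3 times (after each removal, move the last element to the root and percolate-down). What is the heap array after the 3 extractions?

[18, 5, 11, 3, 2, 7, 1]

extract-max #1 returns 23:
  remove root 23; move last element 5 to root → [5, 20, 19, 3, 18, 7, 11, 2, 1]
  5 vs larger child 20 at index 1, swap → [20, 5, 19, 3, 18, 7, 11, 2, 1]
  5 vs larger child 18 at index 4, swap → [20, 18, 19, 3, 5, 7, 11, 2, 1]
extract-max #2 returns 20:
  remove root 20; move last element 1 to root → [1, 18, 19, 3, 5, 7, 11, 2]
  1 vs larger child 19 at index 2, swap → [19, 18, 1, 3, 5, 7, 11, 2]
  1 vs larger child 11 at index 6, swap → [19, 18, 11, 3, 5, 7, 1, 2]
extract-max #3 returns 19:
  remove root 19; move last element 2 to root → [2, 18, 11, 3, 5, 7, 1]
  2 vs larger child 18 at index 1, swap → [18, 2, 11, 3, 5, 7, 1]
  2 vs larger child 5 at index 4, swap → [18, 5, 11, 3, 2, 7, 1]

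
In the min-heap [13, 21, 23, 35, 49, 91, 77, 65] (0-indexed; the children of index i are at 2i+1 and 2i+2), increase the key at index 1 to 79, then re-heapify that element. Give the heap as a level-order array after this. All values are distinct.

set index 1 from 21 to 79 → [13, 79, 23, 35, 49, 91, 77, 65]
79 vs smaller child 35 at index 3, swap → [13, 35, 23, 79, 49, 91, 77, 65]
79 vs only child 65 at index 7, swap → [13, 35, 23, 65, 49, 91, 77, 79]

[13, 35, 23, 65, 49, 91, 77, 79]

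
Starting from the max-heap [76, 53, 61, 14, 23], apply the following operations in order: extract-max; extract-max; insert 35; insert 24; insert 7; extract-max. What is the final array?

[35, 24, 23, 14, 7]

extract-max → returns 76:
  remove root 76; move last element 23 to root → [23, 53, 61, 14]
  23 vs larger child 61 at index 2, swap → [61, 53, 23, 14]
extract-max → returns 61:
  remove root 61; move last element 14 to root → [14, 53, 23]
  14 vs larger child 53 at index 1, swap → [53, 14, 23]
insert 35:
  append 35 at index 3 → [53, 14, 23, 35]
  35 > parent 14 at index 1, swap → [53, 35, 23, 14]
insert 24:
  append 24 at index 4 → [53, 35, 23, 14, 24] (no swap needed)
insert 7:
  append 7 at index 5 → [53, 35, 23, 14, 24, 7] (no swap needed)
extract-max → returns 53:
  remove root 53; move last element 7 to root → [7, 35, 23, 14, 24]
  7 vs larger child 35 at index 1, swap → [35, 7, 23, 14, 24]
  7 vs larger child 24 at index 4, swap → [35, 24, 23, 14, 7]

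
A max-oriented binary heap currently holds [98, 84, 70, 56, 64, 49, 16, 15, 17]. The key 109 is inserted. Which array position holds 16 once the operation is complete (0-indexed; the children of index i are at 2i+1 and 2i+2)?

append 109 at index 9 → [98, 84, 70, 56, 64, 49, 16, 15, 17, 109]
109 > parent 64 at index 4, swap → [98, 84, 70, 56, 109, 49, 16, 15, 17, 64]
109 > parent 84 at index 1, swap → [98, 109, 70, 56, 84, 49, 16, 15, 17, 64]
109 > parent 98 at index 0, swap → [109, 98, 70, 56, 84, 49, 16, 15, 17, 64]
resulting array: [109, 98, 70, 56, 84, 49, 16, 15, 17, 64]

6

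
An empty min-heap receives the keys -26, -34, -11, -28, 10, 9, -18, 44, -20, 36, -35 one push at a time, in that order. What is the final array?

Insert -26:
  append -26 at index 0 → [-26] (no swap needed)
Insert -34:
  append -34 at index 1 → [-26, -34]
  -34 < parent -26 at index 0, swap → [-34, -26]
Insert -11:
  append -11 at index 2 → [-34, -26, -11] (no swap needed)
Insert -28:
  append -28 at index 3 → [-34, -26, -11, -28]
  -28 < parent -26 at index 1, swap → [-34, -28, -11, -26]
Insert 10:
  append 10 at index 4 → [-34, -28, -11, -26, 10] (no swap needed)
Insert 9:
  append 9 at index 5 → [-34, -28, -11, -26, 10, 9] (no swap needed)
Insert -18:
  append -18 at index 6 → [-34, -28, -11, -26, 10, 9, -18]
  -18 < parent -11 at index 2, swap → [-34, -28, -18, -26, 10, 9, -11]
Insert 44:
  append 44 at index 7 → [-34, -28, -18, -26, 10, 9, -11, 44] (no swap needed)
Insert -20:
  append -20 at index 8 → [-34, -28, -18, -26, 10, 9, -11, 44, -20] (no swap needed)
Insert 36:
  append 36 at index 9 → [-34, -28, -18, -26, 10, 9, -11, 44, -20, 36] (no swap needed)
Insert -35:
  append -35 at index 10 → [-34, -28, -18, -26, 10, 9, -11, 44, -20, 36, -35]
  -35 < parent 10 at index 4, swap → [-34, -28, -18, -26, -35, 9, -11, 44, -20, 36, 10]
  -35 < parent -28 at index 1, swap → [-34, -35, -18, -26, -28, 9, -11, 44, -20, 36, 10]
  -35 < parent -34 at index 0, swap → [-35, -34, -18, -26, -28, 9, -11, 44, -20, 36, 10]

[-35, -34, -18, -26, -28, 9, -11, 44, -20, 36, 10]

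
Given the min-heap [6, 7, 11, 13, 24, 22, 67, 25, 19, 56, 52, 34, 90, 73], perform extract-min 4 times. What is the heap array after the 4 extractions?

[19, 24, 22, 25, 52, 34, 67, 90, 73, 56]

extract-min #1 returns 6:
  remove root 6; move last element 73 to root → [73, 7, 11, 13, 24, 22, 67, 25, 19, 56, 52, 34, 90]
  73 vs smaller child 7 at index 1, swap → [7, 73, 11, 13, 24, 22, 67, 25, 19, 56, 52, 34, 90]
  73 vs smaller child 13 at index 3, swap → [7, 13, 11, 73, 24, 22, 67, 25, 19, 56, 52, 34, 90]
  73 vs smaller child 19 at index 8, swap → [7, 13, 11, 19, 24, 22, 67, 25, 73, 56, 52, 34, 90]
extract-min #2 returns 7:
  remove root 7; move last element 90 to root → [90, 13, 11, 19, 24, 22, 67, 25, 73, 56, 52, 34]
  90 vs smaller child 11 at index 2, swap → [11, 13, 90, 19, 24, 22, 67, 25, 73, 56, 52, 34]
  90 vs smaller child 22 at index 5, swap → [11, 13, 22, 19, 24, 90, 67, 25, 73, 56, 52, 34]
  90 vs only child 34 at index 11, swap → [11, 13, 22, 19, 24, 34, 67, 25, 73, 56, 52, 90]
extract-min #3 returns 11:
  remove root 11; move last element 90 to root → [90, 13, 22, 19, 24, 34, 67, 25, 73, 56, 52]
  90 vs smaller child 13 at index 1, swap → [13, 90, 22, 19, 24, 34, 67, 25, 73, 56, 52]
  90 vs smaller child 19 at index 3, swap → [13, 19, 22, 90, 24, 34, 67, 25, 73, 56, 52]
  90 vs smaller child 25 at index 7, swap → [13, 19, 22, 25, 24, 34, 67, 90, 73, 56, 52]
extract-min #4 returns 13:
  remove root 13; move last element 52 to root → [52, 19, 22, 25, 24, 34, 67, 90, 73, 56]
  52 vs smaller child 19 at index 1, swap → [19, 52, 22, 25, 24, 34, 67, 90, 73, 56]
  52 vs smaller child 24 at index 4, swap → [19, 24, 22, 25, 52, 34, 67, 90, 73, 56]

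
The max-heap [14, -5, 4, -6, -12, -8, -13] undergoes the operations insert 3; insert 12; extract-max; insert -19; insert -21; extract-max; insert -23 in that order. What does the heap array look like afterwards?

[4, 3, -8, -5, -12, -21, -13, -6, -19, -23]

insert 3:
  append 3 at index 7 → [14, -5, 4, -6, -12, -8, -13, 3]
  3 > parent -6 at index 3, swap → [14, -5, 4, 3, -12, -8, -13, -6]
  3 > parent -5 at index 1, swap → [14, 3, 4, -5, -12, -8, -13, -6]
insert 12:
  append 12 at index 8 → [14, 3, 4, -5, -12, -8, -13, -6, 12]
  12 > parent -5 at index 3, swap → [14, 3, 4, 12, -12, -8, -13, -6, -5]
  12 > parent 3 at index 1, swap → [14, 12, 4, 3, -12, -8, -13, -6, -5]
extract-max → returns 14:
  remove root 14; move last element -5 to root → [-5, 12, 4, 3, -12, -8, -13, -6]
  -5 vs larger child 12 at index 1, swap → [12, -5, 4, 3, -12, -8, -13, -6]
  -5 vs larger child 3 at index 3, swap → [12, 3, 4, -5, -12, -8, -13, -6]
insert -19:
  append -19 at index 8 → [12, 3, 4, -5, -12, -8, -13, -6, -19] (no swap needed)
insert -21:
  append -21 at index 9 → [12, 3, 4, -5, -12, -8, -13, -6, -19, -21] (no swap needed)
extract-max → returns 12:
  remove root 12; move last element -21 to root → [-21, 3, 4, -5, -12, -8, -13, -6, -19]
  -21 vs larger child 4 at index 2, swap → [4, 3, -21, -5, -12, -8, -13, -6, -19]
  -21 vs larger child -8 at index 5, swap → [4, 3, -8, -5, -12, -21, -13, -6, -19]
insert -23:
  append -23 at index 9 → [4, 3, -8, -5, -12, -21, -13, -6, -19, -23] (no swap needed)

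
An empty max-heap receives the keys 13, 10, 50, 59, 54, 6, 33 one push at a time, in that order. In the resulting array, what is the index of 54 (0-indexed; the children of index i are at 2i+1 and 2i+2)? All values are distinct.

1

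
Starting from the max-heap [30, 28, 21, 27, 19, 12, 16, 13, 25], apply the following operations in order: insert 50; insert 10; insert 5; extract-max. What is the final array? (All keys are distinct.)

[30, 28, 21, 27, 19, 12, 16, 13, 25, 5, 10]

insert 50:
  append 50 at index 9 → [30, 28, 21, 27, 19, 12, 16, 13, 25, 50]
  50 > parent 19 at index 4, swap → [30, 28, 21, 27, 50, 12, 16, 13, 25, 19]
  50 > parent 28 at index 1, swap → [30, 50, 21, 27, 28, 12, 16, 13, 25, 19]
  50 > parent 30 at index 0, swap → [50, 30, 21, 27, 28, 12, 16, 13, 25, 19]
insert 10:
  append 10 at index 10 → [50, 30, 21, 27, 28, 12, 16, 13, 25, 19, 10] (no swap needed)
insert 5:
  append 5 at index 11 → [50, 30, 21, 27, 28, 12, 16, 13, 25, 19, 10, 5] (no swap needed)
extract-max → returns 50:
  remove root 50; move last element 5 to root → [5, 30, 21, 27, 28, 12, 16, 13, 25, 19, 10]
  5 vs larger child 30 at index 1, swap → [30, 5, 21, 27, 28, 12, 16, 13, 25, 19, 10]
  5 vs larger child 28 at index 4, swap → [30, 28, 21, 27, 5, 12, 16, 13, 25, 19, 10]
  5 vs larger child 19 at index 9, swap → [30, 28, 21, 27, 19, 12, 16, 13, 25, 5, 10]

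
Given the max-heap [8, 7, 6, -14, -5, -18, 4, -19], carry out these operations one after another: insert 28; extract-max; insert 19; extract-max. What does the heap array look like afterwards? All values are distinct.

[8, 7, 6, -14, -5, -18, 4, -19]

insert 28:
  append 28 at index 8 → [8, 7, 6, -14, -5, -18, 4, -19, 28]
  28 > parent -14 at index 3, swap → [8, 7, 6, 28, -5, -18, 4, -19, -14]
  28 > parent 7 at index 1, swap → [8, 28, 6, 7, -5, -18, 4, -19, -14]
  28 > parent 8 at index 0, swap → [28, 8, 6, 7, -5, -18, 4, -19, -14]
extract-max → returns 28:
  remove root 28; move last element -14 to root → [-14, 8, 6, 7, -5, -18, 4, -19]
  -14 vs larger child 8 at index 1, swap → [8, -14, 6, 7, -5, -18, 4, -19]
  -14 vs larger child 7 at index 3, swap → [8, 7, 6, -14, -5, -18, 4, -19]
insert 19:
  append 19 at index 8 → [8, 7, 6, -14, -5, -18, 4, -19, 19]
  19 > parent -14 at index 3, swap → [8, 7, 6, 19, -5, -18, 4, -19, -14]
  19 > parent 7 at index 1, swap → [8, 19, 6, 7, -5, -18, 4, -19, -14]
  19 > parent 8 at index 0, swap → [19, 8, 6, 7, -5, -18, 4, -19, -14]
extract-max → returns 19:
  remove root 19; move last element -14 to root → [-14, 8, 6, 7, -5, -18, 4, -19]
  -14 vs larger child 8 at index 1, swap → [8, -14, 6, 7, -5, -18, 4, -19]
  -14 vs larger child 7 at index 3, swap → [8, 7, 6, -14, -5, -18, 4, -19]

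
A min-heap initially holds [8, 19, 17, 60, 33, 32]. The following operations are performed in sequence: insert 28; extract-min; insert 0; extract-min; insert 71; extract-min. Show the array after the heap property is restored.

insert 28:
  append 28 at index 6 → [8, 19, 17, 60, 33, 32, 28] (no swap needed)
extract-min → returns 8:
  remove root 8; move last element 28 to root → [28, 19, 17, 60, 33, 32]
  28 vs smaller child 17 at index 2, swap → [17, 19, 28, 60, 33, 32]
insert 0:
  append 0 at index 6 → [17, 19, 28, 60, 33, 32, 0]
  0 < parent 28 at index 2, swap → [17, 19, 0, 60, 33, 32, 28]
  0 < parent 17 at index 0, swap → [0, 19, 17, 60, 33, 32, 28]
extract-min → returns 0:
  remove root 0; move last element 28 to root → [28, 19, 17, 60, 33, 32]
  28 vs smaller child 17 at index 2, swap → [17, 19, 28, 60, 33, 32]
insert 71:
  append 71 at index 6 → [17, 19, 28, 60, 33, 32, 71] (no swap needed)
extract-min → returns 17:
  remove root 17; move last element 71 to root → [71, 19, 28, 60, 33, 32]
  71 vs smaller child 19 at index 1, swap → [19, 71, 28, 60, 33, 32]
  71 vs smaller child 33 at index 4, swap → [19, 33, 28, 60, 71, 32]

[19, 33, 28, 60, 71, 32]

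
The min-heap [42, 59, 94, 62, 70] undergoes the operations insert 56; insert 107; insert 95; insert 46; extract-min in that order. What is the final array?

[46, 59, 56, 62, 70, 94, 107, 95]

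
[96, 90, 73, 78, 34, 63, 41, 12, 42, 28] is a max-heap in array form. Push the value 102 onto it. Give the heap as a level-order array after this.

append 102 at index 10 → [96, 90, 73, 78, 34, 63, 41, 12, 42, 28, 102]
102 > parent 34 at index 4, swap → [96, 90, 73, 78, 102, 63, 41, 12, 42, 28, 34]
102 > parent 90 at index 1, swap → [96, 102, 73, 78, 90, 63, 41, 12, 42, 28, 34]
102 > parent 96 at index 0, swap → [102, 96, 73, 78, 90, 63, 41, 12, 42, 28, 34]

[102, 96, 73, 78, 90, 63, 41, 12, 42, 28, 34]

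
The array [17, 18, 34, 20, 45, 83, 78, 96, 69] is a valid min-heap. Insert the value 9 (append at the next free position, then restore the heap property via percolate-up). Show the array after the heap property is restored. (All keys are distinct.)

[9, 17, 34, 20, 18, 83, 78, 96, 69, 45]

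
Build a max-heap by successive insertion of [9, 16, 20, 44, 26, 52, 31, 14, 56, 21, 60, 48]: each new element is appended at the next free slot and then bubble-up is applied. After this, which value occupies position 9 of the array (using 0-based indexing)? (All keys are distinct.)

Insert 9:
  append 9 at index 0 → [9] (no swap needed)
Insert 16:
  append 16 at index 1 → [9, 16]
  16 > parent 9 at index 0, swap → [16, 9]
Insert 20:
  append 20 at index 2 → [16, 9, 20]
  20 > parent 16 at index 0, swap → [20, 9, 16]
Insert 44:
  append 44 at index 3 → [20, 9, 16, 44]
  44 > parent 9 at index 1, swap → [20, 44, 16, 9]
  44 > parent 20 at index 0, swap → [44, 20, 16, 9]
Insert 26:
  append 26 at index 4 → [44, 20, 16, 9, 26]
  26 > parent 20 at index 1, swap → [44, 26, 16, 9, 20]
Insert 52:
  append 52 at index 5 → [44, 26, 16, 9, 20, 52]
  52 > parent 16 at index 2, swap → [44, 26, 52, 9, 20, 16]
  52 > parent 44 at index 0, swap → [52, 26, 44, 9, 20, 16]
Insert 31:
  append 31 at index 6 → [52, 26, 44, 9, 20, 16, 31] (no swap needed)
Insert 14:
  append 14 at index 7 → [52, 26, 44, 9, 20, 16, 31, 14]
  14 > parent 9 at index 3, swap → [52, 26, 44, 14, 20, 16, 31, 9]
Insert 56:
  append 56 at index 8 → [52, 26, 44, 14, 20, 16, 31, 9, 56]
  56 > parent 14 at index 3, swap → [52, 26, 44, 56, 20, 16, 31, 9, 14]
  56 > parent 26 at index 1, swap → [52, 56, 44, 26, 20, 16, 31, 9, 14]
  56 > parent 52 at index 0, swap → [56, 52, 44, 26, 20, 16, 31, 9, 14]
Insert 21:
  append 21 at index 9 → [56, 52, 44, 26, 20, 16, 31, 9, 14, 21]
  21 > parent 20 at index 4, swap → [56, 52, 44, 26, 21, 16, 31, 9, 14, 20]
Insert 60:
  append 60 at index 10 → [56, 52, 44, 26, 21, 16, 31, 9, 14, 20, 60]
  60 > parent 21 at index 4, swap → [56, 52, 44, 26, 60, 16, 31, 9, 14, 20, 21]
  60 > parent 52 at index 1, swap → [56, 60, 44, 26, 52, 16, 31, 9, 14, 20, 21]
  60 > parent 56 at index 0, swap → [60, 56, 44, 26, 52, 16, 31, 9, 14, 20, 21]
Insert 48:
  append 48 at index 11 → [60, 56, 44, 26, 52, 16, 31, 9, 14, 20, 21, 48]
  48 > parent 16 at index 5, swap → [60, 56, 44, 26, 52, 48, 31, 9, 14, 20, 21, 16]
  48 > parent 44 at index 2, swap → [60, 56, 48, 26, 52, 44, 31, 9, 14, 20, 21, 16]
resulting array: [60, 56, 48, 26, 52, 44, 31, 9, 14, 20, 21, 16]

20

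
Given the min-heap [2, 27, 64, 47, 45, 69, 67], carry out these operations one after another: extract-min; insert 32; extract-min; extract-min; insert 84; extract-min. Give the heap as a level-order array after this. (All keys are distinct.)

[47, 67, 64, 69, 84]

extract-min → returns 2:
  remove root 2; move last element 67 to root → [67, 27, 64, 47, 45, 69]
  67 vs smaller child 27 at index 1, swap → [27, 67, 64, 47, 45, 69]
  67 vs smaller child 45 at index 4, swap → [27, 45, 64, 47, 67, 69]
insert 32:
  append 32 at index 6 → [27, 45, 64, 47, 67, 69, 32]
  32 < parent 64 at index 2, swap → [27, 45, 32, 47, 67, 69, 64]
extract-min → returns 27:
  remove root 27; move last element 64 to root → [64, 45, 32, 47, 67, 69]
  64 vs smaller child 32 at index 2, swap → [32, 45, 64, 47, 67, 69]
extract-min → returns 32:
  remove root 32; move last element 69 to root → [69, 45, 64, 47, 67]
  69 vs smaller child 45 at index 1, swap → [45, 69, 64, 47, 67]
  69 vs smaller child 47 at index 3, swap → [45, 47, 64, 69, 67]
insert 84:
  append 84 at index 5 → [45, 47, 64, 69, 67, 84] (no swap needed)
extract-min → returns 45:
  remove root 45; move last element 84 to root → [84, 47, 64, 69, 67]
  84 vs smaller child 47 at index 1, swap → [47, 84, 64, 69, 67]
  84 vs smaller child 67 at index 4, swap → [47, 67, 64, 69, 84]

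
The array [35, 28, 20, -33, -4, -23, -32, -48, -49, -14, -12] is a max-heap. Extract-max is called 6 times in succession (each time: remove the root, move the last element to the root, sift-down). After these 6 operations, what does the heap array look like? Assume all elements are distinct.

[-23, -33, -32, -48, -49]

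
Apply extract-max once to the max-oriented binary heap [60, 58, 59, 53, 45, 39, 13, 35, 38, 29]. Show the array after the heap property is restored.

remove root 60; move last element 29 to root → [29, 58, 59, 53, 45, 39, 13, 35, 38]
29 vs larger child 59 at index 2, swap → [59, 58, 29, 53, 45, 39, 13, 35, 38]
29 vs larger child 39 at index 5, swap → [59, 58, 39, 53, 45, 29, 13, 35, 38]

[59, 58, 39, 53, 45, 29, 13, 35, 38]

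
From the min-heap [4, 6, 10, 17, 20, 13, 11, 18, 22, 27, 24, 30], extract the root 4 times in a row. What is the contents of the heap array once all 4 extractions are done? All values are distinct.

extract-min #1 returns 4:
  remove root 4; move last element 30 to root → [30, 6, 10, 17, 20, 13, 11, 18, 22, 27, 24]
  30 vs smaller child 6 at index 1, swap → [6, 30, 10, 17, 20, 13, 11, 18, 22, 27, 24]
  30 vs smaller child 17 at index 3, swap → [6, 17, 10, 30, 20, 13, 11, 18, 22, 27, 24]
  30 vs smaller child 18 at index 7, swap → [6, 17, 10, 18, 20, 13, 11, 30, 22, 27, 24]
extract-min #2 returns 6:
  remove root 6; move last element 24 to root → [24, 17, 10, 18, 20, 13, 11, 30, 22, 27]
  24 vs smaller child 10 at index 2, swap → [10, 17, 24, 18, 20, 13, 11, 30, 22, 27]
  24 vs smaller child 11 at index 6, swap → [10, 17, 11, 18, 20, 13, 24, 30, 22, 27]
extract-min #3 returns 10:
  remove root 10; move last element 27 to root → [27, 17, 11, 18, 20, 13, 24, 30, 22]
  27 vs smaller child 11 at index 2, swap → [11, 17, 27, 18, 20, 13, 24, 30, 22]
  27 vs smaller child 13 at index 5, swap → [11, 17, 13, 18, 20, 27, 24, 30, 22]
extract-min #4 returns 11:
  remove root 11; move last element 22 to root → [22, 17, 13, 18, 20, 27, 24, 30]
  22 vs smaller child 13 at index 2, swap → [13, 17, 22, 18, 20, 27, 24, 30]

[13, 17, 22, 18, 20, 27, 24, 30]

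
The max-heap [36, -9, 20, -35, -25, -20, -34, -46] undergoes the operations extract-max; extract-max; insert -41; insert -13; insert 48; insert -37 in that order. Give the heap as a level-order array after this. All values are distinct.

[48, -9, -20, -13, -34, -46, -41, -35, -25, -37]

extract-max → returns 36:
  remove root 36; move last element -46 to root → [-46, -9, 20, -35, -25, -20, -34]
  -46 vs larger child 20 at index 2, swap → [20, -9, -46, -35, -25, -20, -34]
  -46 vs larger child -20 at index 5, swap → [20, -9, -20, -35, -25, -46, -34]
extract-max → returns 20:
  remove root 20; move last element -34 to root → [-34, -9, -20, -35, -25, -46]
  -34 vs larger child -9 at index 1, swap → [-9, -34, -20, -35, -25, -46]
  -34 vs larger child -25 at index 4, swap → [-9, -25, -20, -35, -34, -46]
insert -41:
  append -41 at index 6 → [-9, -25, -20, -35, -34, -46, -41] (no swap needed)
insert -13:
  append -13 at index 7 → [-9, -25, -20, -35, -34, -46, -41, -13]
  -13 > parent -35 at index 3, swap → [-9, -25, -20, -13, -34, -46, -41, -35]
  -13 > parent -25 at index 1, swap → [-9, -13, -20, -25, -34, -46, -41, -35]
insert 48:
  append 48 at index 8 → [-9, -13, -20, -25, -34, -46, -41, -35, 48]
  48 > parent -25 at index 3, swap → [-9, -13, -20, 48, -34, -46, -41, -35, -25]
  48 > parent -13 at index 1, swap → [-9, 48, -20, -13, -34, -46, -41, -35, -25]
  48 > parent -9 at index 0, swap → [48, -9, -20, -13, -34, -46, -41, -35, -25]
insert -37:
  append -37 at index 9 → [48, -9, -20, -13, -34, -46, -41, -35, -25, -37] (no swap needed)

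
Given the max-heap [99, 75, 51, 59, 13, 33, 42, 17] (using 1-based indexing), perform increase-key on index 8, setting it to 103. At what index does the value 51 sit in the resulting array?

3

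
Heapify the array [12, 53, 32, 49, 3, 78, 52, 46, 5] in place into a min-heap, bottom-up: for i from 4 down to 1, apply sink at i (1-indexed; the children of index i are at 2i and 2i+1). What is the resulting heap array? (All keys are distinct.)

[3, 5, 32, 12, 53, 78, 52, 46, 49]

sift down from index 4:
  49 vs smaller child 5 at index 9, swap → [12, 53, 32, 5, 3, 78, 52, 46, 49]
sift down from index 3: already satisfies heap property
sift down from index 2:
  53 vs smaller child 3 at index 5, swap → [12, 3, 32, 5, 53, 78, 52, 46, 49]
sift down from index 1:
  12 vs smaller child 3 at index 2, swap → [3, 12, 32, 5, 53, 78, 52, 46, 49]
  12 vs smaller child 5 at index 4, swap → [3, 5, 32, 12, 53, 78, 52, 46, 49]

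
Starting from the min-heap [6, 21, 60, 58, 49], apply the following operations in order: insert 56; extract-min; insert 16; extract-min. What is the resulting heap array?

insert 56:
  append 56 at index 5 → [6, 21, 60, 58, 49, 56]
  56 < parent 60 at index 2, swap → [6, 21, 56, 58, 49, 60]
extract-min → returns 6:
  remove root 6; move last element 60 to root → [60, 21, 56, 58, 49]
  60 vs smaller child 21 at index 1, swap → [21, 60, 56, 58, 49]
  60 vs smaller child 49 at index 4, swap → [21, 49, 56, 58, 60]
insert 16:
  append 16 at index 5 → [21, 49, 56, 58, 60, 16]
  16 < parent 56 at index 2, swap → [21, 49, 16, 58, 60, 56]
  16 < parent 21 at index 0, swap → [16, 49, 21, 58, 60, 56]
extract-min → returns 16:
  remove root 16; move last element 56 to root → [56, 49, 21, 58, 60]
  56 vs smaller child 21 at index 2, swap → [21, 49, 56, 58, 60]

[21, 49, 56, 58, 60]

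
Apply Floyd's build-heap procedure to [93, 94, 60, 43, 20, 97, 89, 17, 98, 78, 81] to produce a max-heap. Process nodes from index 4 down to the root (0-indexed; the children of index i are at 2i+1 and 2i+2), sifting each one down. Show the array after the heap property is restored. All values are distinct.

[98, 94, 97, 93, 81, 60, 89, 17, 43, 78, 20]

sift down from index 4:
  20 vs larger child 81 at index 10, swap → [93, 94, 60, 43, 81, 97, 89, 17, 98, 78, 20]
sift down from index 3:
  43 vs larger child 98 at index 8, swap → [93, 94, 60, 98, 81, 97, 89, 17, 43, 78, 20]
sift down from index 2:
  60 vs larger child 97 at index 5, swap → [93, 94, 97, 98, 81, 60, 89, 17, 43, 78, 20]
sift down from index 1:
  94 vs larger child 98 at index 3, swap → [93, 98, 97, 94, 81, 60, 89, 17, 43, 78, 20]
sift down from index 0:
  93 vs larger child 98 at index 1, swap → [98, 93, 97, 94, 81, 60, 89, 17, 43, 78, 20]
  93 vs larger child 94 at index 3, swap → [98, 94, 97, 93, 81, 60, 89, 17, 43, 78, 20]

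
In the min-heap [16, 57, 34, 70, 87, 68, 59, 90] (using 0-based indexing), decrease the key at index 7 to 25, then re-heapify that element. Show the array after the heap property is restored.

[16, 25, 34, 57, 87, 68, 59, 70]

set index 7 from 90 to 25 → [16, 57, 34, 70, 87, 68, 59, 25]
25 < parent 70 at index 3, swap → [16, 57, 34, 25, 87, 68, 59, 70]
25 < parent 57 at index 1, swap → [16, 25, 34, 57, 87, 68, 59, 70]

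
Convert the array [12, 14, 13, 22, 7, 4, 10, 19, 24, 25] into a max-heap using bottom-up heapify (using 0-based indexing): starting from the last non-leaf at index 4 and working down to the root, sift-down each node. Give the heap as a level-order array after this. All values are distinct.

sift down from index 4:
  7 vs only child 25 at index 9, swap → [12, 14, 13, 22, 25, 4, 10, 19, 24, 7]
sift down from index 3:
  22 vs larger child 24 at index 8, swap → [12, 14, 13, 24, 25, 4, 10, 19, 22, 7]
sift down from index 2: already satisfies heap property
sift down from index 1:
  14 vs larger child 25 at index 4, swap → [12, 25, 13, 24, 14, 4, 10, 19, 22, 7]
sift down from index 0:
  12 vs larger child 25 at index 1, swap → [25, 12, 13, 24, 14, 4, 10, 19, 22, 7]
  12 vs larger child 24 at index 3, swap → [25, 24, 13, 12, 14, 4, 10, 19, 22, 7]
  12 vs larger child 22 at index 8, swap → [25, 24, 13, 22, 14, 4, 10, 19, 12, 7]

[25, 24, 13, 22, 14, 4, 10, 19, 12, 7]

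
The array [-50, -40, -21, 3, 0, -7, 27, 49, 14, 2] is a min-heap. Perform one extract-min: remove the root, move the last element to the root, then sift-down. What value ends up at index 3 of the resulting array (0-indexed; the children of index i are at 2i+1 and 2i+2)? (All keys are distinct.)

3

remove root -50; move last element 2 to root → [2, -40, -21, 3, 0, -7, 27, 49, 14]
2 vs smaller child -40 at index 1, swap → [-40, 2, -21, 3, 0, -7, 27, 49, 14]
2 vs smaller child 0 at index 4, swap → [-40, 0, -21, 3, 2, -7, 27, 49, 14]
resulting array: [-40, 0, -21, 3, 2, -7, 27, 49, 14]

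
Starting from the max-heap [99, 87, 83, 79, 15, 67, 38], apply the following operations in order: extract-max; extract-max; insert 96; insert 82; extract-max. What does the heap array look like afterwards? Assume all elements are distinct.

[83, 79, 82, 38, 15, 67]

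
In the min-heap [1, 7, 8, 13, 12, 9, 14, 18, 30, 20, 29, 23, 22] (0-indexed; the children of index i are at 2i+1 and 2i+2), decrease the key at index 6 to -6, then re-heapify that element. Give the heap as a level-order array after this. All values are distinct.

set index 6 from 14 to -6 → [1, 7, 8, 13, 12, 9, -6, 18, 30, 20, 29, 23, 22]
-6 < parent 8 at index 2, swap → [1, 7, -6, 13, 12, 9, 8, 18, 30, 20, 29, 23, 22]
-6 < parent 1 at index 0, swap → [-6, 7, 1, 13, 12, 9, 8, 18, 30, 20, 29, 23, 22]

[-6, 7, 1, 13, 12, 9, 8, 18, 30, 20, 29, 23, 22]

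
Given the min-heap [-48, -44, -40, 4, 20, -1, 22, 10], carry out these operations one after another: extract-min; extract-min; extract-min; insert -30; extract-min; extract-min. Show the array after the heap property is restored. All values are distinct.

[4, 10, 22, 20]

extract-min → returns -48:
  remove root -48; move last element 10 to root → [10, -44, -40, 4, 20, -1, 22]
  10 vs smaller child -44 at index 1, swap → [-44, 10, -40, 4, 20, -1, 22]
  10 vs smaller child 4 at index 3, swap → [-44, 4, -40, 10, 20, -1, 22]
extract-min → returns -44:
  remove root -44; move last element 22 to root → [22, 4, -40, 10, 20, -1]
  22 vs smaller child -40 at index 2, swap → [-40, 4, 22, 10, 20, -1]
  22 vs only child -1 at index 5, swap → [-40, 4, -1, 10, 20, 22]
extract-min → returns -40:
  remove root -40; move last element 22 to root → [22, 4, -1, 10, 20]
  22 vs smaller child -1 at index 2, swap → [-1, 4, 22, 10, 20]
insert -30:
  append -30 at index 5 → [-1, 4, 22, 10, 20, -30]
  -30 < parent 22 at index 2, swap → [-1, 4, -30, 10, 20, 22]
  -30 < parent -1 at index 0, swap → [-30, 4, -1, 10, 20, 22]
extract-min → returns -30:
  remove root -30; move last element 22 to root → [22, 4, -1, 10, 20]
  22 vs smaller child -1 at index 2, swap → [-1, 4, 22, 10, 20]
extract-min → returns -1:
  remove root -1; move last element 20 to root → [20, 4, 22, 10]
  20 vs smaller child 4 at index 1, swap → [4, 20, 22, 10]
  20 vs only child 10 at index 3, swap → [4, 10, 22, 20]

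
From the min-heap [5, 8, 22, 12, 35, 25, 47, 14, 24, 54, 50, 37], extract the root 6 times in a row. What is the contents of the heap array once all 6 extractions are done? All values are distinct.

[25, 35, 47, 37, 54, 50]

extract-min #1 returns 5:
  remove root 5; move last element 37 to root → [37, 8, 22, 12, 35, 25, 47, 14, 24, 54, 50]
  37 vs smaller child 8 at index 1, swap → [8, 37, 22, 12, 35, 25, 47, 14, 24, 54, 50]
  37 vs smaller child 12 at index 3, swap → [8, 12, 22, 37, 35, 25, 47, 14, 24, 54, 50]
  37 vs smaller child 14 at index 7, swap → [8, 12, 22, 14, 35, 25, 47, 37, 24, 54, 50]
extract-min #2 returns 8:
  remove root 8; move last element 50 to root → [50, 12, 22, 14, 35, 25, 47, 37, 24, 54]
  50 vs smaller child 12 at index 1, swap → [12, 50, 22, 14, 35, 25, 47, 37, 24, 54]
  50 vs smaller child 14 at index 3, swap → [12, 14, 22, 50, 35, 25, 47, 37, 24, 54]
  50 vs smaller child 24 at index 8, swap → [12, 14, 22, 24, 35, 25, 47, 37, 50, 54]
extract-min #3 returns 12:
  remove root 12; move last element 54 to root → [54, 14, 22, 24, 35, 25, 47, 37, 50]
  54 vs smaller child 14 at index 1, swap → [14, 54, 22, 24, 35, 25, 47, 37, 50]
  54 vs smaller child 24 at index 3, swap → [14, 24, 22, 54, 35, 25, 47, 37, 50]
  54 vs smaller child 37 at index 7, swap → [14, 24, 22, 37, 35, 25, 47, 54, 50]
extract-min #4 returns 14:
  remove root 14; move last element 50 to root → [50, 24, 22, 37, 35, 25, 47, 54]
  50 vs smaller child 22 at index 2, swap → [22, 24, 50, 37, 35, 25, 47, 54]
  50 vs smaller child 25 at index 5, swap → [22, 24, 25, 37, 35, 50, 47, 54]
extract-min #5 returns 22:
  remove root 22; move last element 54 to root → [54, 24, 25, 37, 35, 50, 47]
  54 vs smaller child 24 at index 1, swap → [24, 54, 25, 37, 35, 50, 47]
  54 vs smaller child 35 at index 4, swap → [24, 35, 25, 37, 54, 50, 47]
extract-min #6 returns 24:
  remove root 24; move last element 47 to root → [47, 35, 25, 37, 54, 50]
  47 vs smaller child 25 at index 2, swap → [25, 35, 47, 37, 54, 50]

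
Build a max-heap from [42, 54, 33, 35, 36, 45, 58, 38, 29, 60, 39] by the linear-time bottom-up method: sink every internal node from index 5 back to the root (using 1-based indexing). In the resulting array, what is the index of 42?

5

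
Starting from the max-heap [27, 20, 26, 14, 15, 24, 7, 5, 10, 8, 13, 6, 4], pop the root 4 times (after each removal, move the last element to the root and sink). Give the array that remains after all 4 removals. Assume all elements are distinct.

extract-max #1 returns 27:
  remove root 27; move last element 4 to root → [4, 20, 26, 14, 15, 24, 7, 5, 10, 8, 13, 6]
  4 vs larger child 26 at index 2, swap → [26, 20, 4, 14, 15, 24, 7, 5, 10, 8, 13, 6]
  4 vs larger child 24 at index 5, swap → [26, 20, 24, 14, 15, 4, 7, 5, 10, 8, 13, 6]
  4 vs only child 6 at index 11, swap → [26, 20, 24, 14, 15, 6, 7, 5, 10, 8, 13, 4]
extract-max #2 returns 26:
  remove root 26; move last element 4 to root → [4, 20, 24, 14, 15, 6, 7, 5, 10, 8, 13]
  4 vs larger child 24 at index 2, swap → [24, 20, 4, 14, 15, 6, 7, 5, 10, 8, 13]
  4 vs larger child 7 at index 6, swap → [24, 20, 7, 14, 15, 6, 4, 5, 10, 8, 13]
extract-max #3 returns 24:
  remove root 24; move last element 13 to root → [13, 20, 7, 14, 15, 6, 4, 5, 10, 8]
  13 vs larger child 20 at index 1, swap → [20, 13, 7, 14, 15, 6, 4, 5, 10, 8]
  13 vs larger child 15 at index 4, swap → [20, 15, 7, 14, 13, 6, 4, 5, 10, 8]
extract-max #4 returns 20:
  remove root 20; move last element 8 to root → [8, 15, 7, 14, 13, 6, 4, 5, 10]
  8 vs larger child 15 at index 1, swap → [15, 8, 7, 14, 13, 6, 4, 5, 10]
  8 vs larger child 14 at index 3, swap → [15, 14, 7, 8, 13, 6, 4, 5, 10]
  8 vs larger child 10 at index 8, swap → [15, 14, 7, 10, 13, 6, 4, 5, 8]

[15, 14, 7, 10, 13, 6, 4, 5, 8]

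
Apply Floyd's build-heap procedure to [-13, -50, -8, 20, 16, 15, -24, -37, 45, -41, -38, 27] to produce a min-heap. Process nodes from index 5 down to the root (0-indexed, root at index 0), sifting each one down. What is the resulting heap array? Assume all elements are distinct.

[-50, -41, -24, -37, -38, 15, -8, 20, 45, 16, -13, 27]

sift down from index 5: already satisfies heap property
sift down from index 4:
  16 vs smaller child -41 at index 9, swap → [-13, -50, -8, 20, -41, 15, -24, -37, 45, 16, -38, 27]
sift down from index 3:
  20 vs smaller child -37 at index 7, swap → [-13, -50, -8, -37, -41, 15, -24, 20, 45, 16, -38, 27]
sift down from index 2:
  -8 vs smaller child -24 at index 6, swap → [-13, -50, -24, -37, -41, 15, -8, 20, 45, 16, -38, 27]
sift down from index 1: already satisfies heap property
sift down from index 0:
  -13 vs smaller child -50 at index 1, swap → [-50, -13, -24, -37, -41, 15, -8, 20, 45, 16, -38, 27]
  -13 vs smaller child -41 at index 4, swap → [-50, -41, -24, -37, -13, 15, -8, 20, 45, 16, -38, 27]
  -13 vs smaller child -38 at index 10, swap → [-50, -41, -24, -37, -38, 15, -8, 20, 45, 16, -13, 27]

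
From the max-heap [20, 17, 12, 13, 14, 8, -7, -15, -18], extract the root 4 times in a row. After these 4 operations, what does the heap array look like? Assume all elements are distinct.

extract-max #1 returns 20:
  remove root 20; move last element -18 to root → [-18, 17, 12, 13, 14, 8, -7, -15]
  -18 vs larger child 17 at index 1, swap → [17, -18, 12, 13, 14, 8, -7, -15]
  -18 vs larger child 14 at index 4, swap → [17, 14, 12, 13, -18, 8, -7, -15]
extract-max #2 returns 17:
  remove root 17; move last element -15 to root → [-15, 14, 12, 13, -18, 8, -7]
  -15 vs larger child 14 at index 1, swap → [14, -15, 12, 13, -18, 8, -7]
  -15 vs larger child 13 at index 3, swap → [14, 13, 12, -15, -18, 8, -7]
extract-max #3 returns 14:
  remove root 14; move last element -7 to root → [-7, 13, 12, -15, -18, 8]
  -7 vs larger child 13 at index 1, swap → [13, -7, 12, -15, -18, 8]
extract-max #4 returns 13:
  remove root 13; move last element 8 to root → [8, -7, 12, -15, -18]
  8 vs larger child 12 at index 2, swap → [12, -7, 8, -15, -18]

[12, -7, 8, -15, -18]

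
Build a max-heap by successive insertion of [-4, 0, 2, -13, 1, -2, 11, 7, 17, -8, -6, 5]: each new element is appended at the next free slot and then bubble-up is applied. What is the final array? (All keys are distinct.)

Insert -4:
  append -4 at index 0 → [-4] (no swap needed)
Insert 0:
  append 0 at index 1 → [-4, 0]
  0 > parent -4 at index 0, swap → [0, -4]
Insert 2:
  append 2 at index 2 → [0, -4, 2]
  2 > parent 0 at index 0, swap → [2, -4, 0]
Insert -13:
  append -13 at index 3 → [2, -4, 0, -13] (no swap needed)
Insert 1:
  append 1 at index 4 → [2, -4, 0, -13, 1]
  1 > parent -4 at index 1, swap → [2, 1, 0, -13, -4]
Insert -2:
  append -2 at index 5 → [2, 1, 0, -13, -4, -2] (no swap needed)
Insert 11:
  append 11 at index 6 → [2, 1, 0, -13, -4, -2, 11]
  11 > parent 0 at index 2, swap → [2, 1, 11, -13, -4, -2, 0]
  11 > parent 2 at index 0, swap → [11, 1, 2, -13, -4, -2, 0]
Insert 7:
  append 7 at index 7 → [11, 1, 2, -13, -4, -2, 0, 7]
  7 > parent -13 at index 3, swap → [11, 1, 2, 7, -4, -2, 0, -13]
  7 > parent 1 at index 1, swap → [11, 7, 2, 1, -4, -2, 0, -13]
Insert 17:
  append 17 at index 8 → [11, 7, 2, 1, -4, -2, 0, -13, 17]
  17 > parent 1 at index 3, swap → [11, 7, 2, 17, -4, -2, 0, -13, 1]
  17 > parent 7 at index 1, swap → [11, 17, 2, 7, -4, -2, 0, -13, 1]
  17 > parent 11 at index 0, swap → [17, 11, 2, 7, -4, -2, 0, -13, 1]
Insert -8:
  append -8 at index 9 → [17, 11, 2, 7, -4, -2, 0, -13, 1, -8] (no swap needed)
Insert -6:
  append -6 at index 10 → [17, 11, 2, 7, -4, -2, 0, -13, 1, -8, -6] (no swap needed)
Insert 5:
  append 5 at index 11 → [17, 11, 2, 7, -4, -2, 0, -13, 1, -8, -6, 5]
  5 > parent -2 at index 5, swap → [17, 11, 2, 7, -4, 5, 0, -13, 1, -8, -6, -2]
  5 > parent 2 at index 2, swap → [17, 11, 5, 7, -4, 2, 0, -13, 1, -8, -6, -2]

[17, 11, 5, 7, -4, 2, 0, -13, 1, -8, -6, -2]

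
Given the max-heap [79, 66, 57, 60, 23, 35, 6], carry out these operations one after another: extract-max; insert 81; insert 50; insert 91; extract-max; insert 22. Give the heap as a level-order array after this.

[81, 60, 66, 50, 23, 35, 57, 6, 22]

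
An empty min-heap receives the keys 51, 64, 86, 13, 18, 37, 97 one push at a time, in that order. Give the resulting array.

[13, 18, 37, 64, 51, 86, 97]

Insert 51:
  append 51 at index 0 → [51] (no swap needed)
Insert 64:
  append 64 at index 1 → [51, 64] (no swap needed)
Insert 86:
  append 86 at index 2 → [51, 64, 86] (no swap needed)
Insert 13:
  append 13 at index 3 → [51, 64, 86, 13]
  13 < parent 64 at index 1, swap → [51, 13, 86, 64]
  13 < parent 51 at index 0, swap → [13, 51, 86, 64]
Insert 18:
  append 18 at index 4 → [13, 51, 86, 64, 18]
  18 < parent 51 at index 1, swap → [13, 18, 86, 64, 51]
Insert 37:
  append 37 at index 5 → [13, 18, 86, 64, 51, 37]
  37 < parent 86 at index 2, swap → [13, 18, 37, 64, 51, 86]
Insert 97:
  append 97 at index 6 → [13, 18, 37, 64, 51, 86, 97] (no swap needed)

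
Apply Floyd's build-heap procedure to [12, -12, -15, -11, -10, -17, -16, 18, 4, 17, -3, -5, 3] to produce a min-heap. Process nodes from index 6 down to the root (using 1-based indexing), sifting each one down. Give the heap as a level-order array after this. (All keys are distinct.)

sift down from index 6: already satisfies heap property
sift down from index 5: already satisfies heap property
sift down from index 4: already satisfies heap property
sift down from index 3:
  -15 vs smaller child -17 at index 6, swap → [12, -12, -17, -11, -10, -15, -16, 18, 4, 17, -3, -5, 3]
sift down from index 2: already satisfies heap property
sift down from index 1:
  12 vs smaller child -17 at index 3, swap → [-17, -12, 12, -11, -10, -15, -16, 18, 4, 17, -3, -5, 3]
  12 vs smaller child -16 at index 7, swap → [-17, -12, -16, -11, -10, -15, 12, 18, 4, 17, -3, -5, 3]

[-17, -12, -16, -11, -10, -15, 12, 18, 4, 17, -3, -5, 3]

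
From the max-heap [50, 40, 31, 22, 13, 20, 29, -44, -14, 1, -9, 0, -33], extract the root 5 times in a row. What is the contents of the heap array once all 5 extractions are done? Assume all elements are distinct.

extract-max #1 returns 50:
  remove root 50; move last element -33 to root → [-33, 40, 31, 22, 13, 20, 29, -44, -14, 1, -9, 0]
  -33 vs larger child 40 at index 1, swap → [40, -33, 31, 22, 13, 20, 29, -44, -14, 1, -9, 0]
  -33 vs larger child 22 at index 3, swap → [40, 22, 31, -33, 13, 20, 29, -44, -14, 1, -9, 0]
  -33 vs larger child -14 at index 8, swap → [40, 22, 31, -14, 13, 20, 29, -44, -33, 1, -9, 0]
extract-max #2 returns 40:
  remove root 40; move last element 0 to root → [0, 22, 31, -14, 13, 20, 29, -44, -33, 1, -9]
  0 vs larger child 31 at index 2, swap → [31, 22, 0, -14, 13, 20, 29, -44, -33, 1, -9]
  0 vs larger child 29 at index 6, swap → [31, 22, 29, -14, 13, 20, 0, -44, -33, 1, -9]
extract-max #3 returns 31:
  remove root 31; move last element -9 to root → [-9, 22, 29, -14, 13, 20, 0, -44, -33, 1]
  -9 vs larger child 29 at index 2, swap → [29, 22, -9, -14, 13, 20, 0, -44, -33, 1]
  -9 vs larger child 20 at index 5, swap → [29, 22, 20, -14, 13, -9, 0, -44, -33, 1]
extract-max #4 returns 29:
  remove root 29; move last element 1 to root → [1, 22, 20, -14, 13, -9, 0, -44, -33]
  1 vs larger child 22 at index 1, swap → [22, 1, 20, -14, 13, -9, 0, -44, -33]
  1 vs larger child 13 at index 4, swap → [22, 13, 20, -14, 1, -9, 0, -44, -33]
extract-max #5 returns 22:
  remove root 22; move last element -33 to root → [-33, 13, 20, -14, 1, -9, 0, -44]
  -33 vs larger child 20 at index 2, swap → [20, 13, -33, -14, 1, -9, 0, -44]
  -33 vs larger child 0 at index 6, swap → [20, 13, 0, -14, 1, -9, -33, -44]

[20, 13, 0, -14, 1, -9, -33, -44]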